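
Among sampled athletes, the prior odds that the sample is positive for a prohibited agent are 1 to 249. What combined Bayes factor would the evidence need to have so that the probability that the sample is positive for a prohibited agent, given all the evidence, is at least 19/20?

Prior odds = 1/249.
Target odds = 0.95/0.05 = 19.
Required Bayes factor = 19 ÷ (1/249) = 4731.

4731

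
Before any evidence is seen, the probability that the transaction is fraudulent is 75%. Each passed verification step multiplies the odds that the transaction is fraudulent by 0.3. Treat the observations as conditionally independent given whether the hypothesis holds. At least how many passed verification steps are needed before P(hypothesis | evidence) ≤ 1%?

5

Prior odds: 0.75 ÷ 0.25 = 3.
Likelihood ratio per passed verification step = 0.3.
Target odds: 0.01 ÷ 0.99 = 1/99.
Need 3 × 0.3ⁿ ≤ 1/99, i.e. 0.3ⁿ ≤ 1/297.
0.3⁴ = 0.0081 is still above 1/297 but 0.3⁵ = 243/100000 is at or below it, so n = 5.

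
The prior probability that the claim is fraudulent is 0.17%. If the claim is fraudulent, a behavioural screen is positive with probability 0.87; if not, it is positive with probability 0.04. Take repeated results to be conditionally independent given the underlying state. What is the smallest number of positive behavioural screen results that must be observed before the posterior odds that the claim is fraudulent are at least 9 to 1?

Prior odds = 0.0017/0.9983 = 17/9983.
Likelihood ratio of a positive = 0.87/0.04 = 21.75.
Target odds = 9.
Need (17/9983) × 21.75ⁿ ≥ 9, i.e. 21.75ⁿ ≥ 89847/17.
21.75² = 473.0625 falls short of 89847/17 but 21.75³ = 658503/64 reaches it, so n = 3.

3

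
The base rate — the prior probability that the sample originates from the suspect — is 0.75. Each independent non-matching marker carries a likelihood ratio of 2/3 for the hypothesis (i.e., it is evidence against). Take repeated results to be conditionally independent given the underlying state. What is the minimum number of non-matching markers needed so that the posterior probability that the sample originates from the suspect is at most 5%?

10

Prior odds: 0.75 ÷ 0.25 = 3.
Likelihood ratio per non-matching marker = 2/3.
Target posterior odds = 0.05/0.95 = 1/19.
Require (2/3)ⁿ ≤ 1/19 ÷ 3 = 1/57.
(2/3)⁹ = 512/19683 is still above 1/57 but (2/3)¹⁰ = 1024/59049 is at or below it, so n = 10.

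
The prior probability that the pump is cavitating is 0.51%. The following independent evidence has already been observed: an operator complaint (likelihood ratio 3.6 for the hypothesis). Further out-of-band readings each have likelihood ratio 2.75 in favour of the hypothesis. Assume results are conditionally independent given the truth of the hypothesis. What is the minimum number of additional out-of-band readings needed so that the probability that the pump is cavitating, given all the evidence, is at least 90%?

7

Prior odds = 0.0051/0.9949 = 51/9949.
Bayes factor of the evidence already in hand = 3.6.
Odds after that evidence = (51/9949) × 3.6 = 918/49745.
Target odds = 0.9/0.1 = 9.
Need 2.75ⁿ ≥ 9 ÷ (918/49745) = 49745/102.
2.75⁶ = 1771561/4096 falls short of 49745/102 but 2.75⁷ = 19487171/16384 reaches it, so n = 7.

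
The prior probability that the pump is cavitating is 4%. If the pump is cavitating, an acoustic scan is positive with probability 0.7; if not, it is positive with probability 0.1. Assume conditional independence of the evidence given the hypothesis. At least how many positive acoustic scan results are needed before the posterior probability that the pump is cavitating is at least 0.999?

6

Prior odds = 0.04/0.96 = 1/24.
Likelihood ratio of a positive = 0.7/0.1 = 7.
Target posterior odds = 0.999/0.001 = 999.
Require 7ⁿ ≥ 999 ÷ (1/24) = 23976.
7⁵ = 16807 falls short of 23976 but 7⁶ = 117649 reaches it, so n = 6.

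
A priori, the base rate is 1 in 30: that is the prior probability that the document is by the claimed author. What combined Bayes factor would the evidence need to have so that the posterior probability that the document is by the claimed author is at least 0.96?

Prior odds = (1/30)/(29/30) = 1/29.
Target odds = 0.96/0.04 = 24.
Required Bayes factor = 24 ÷ (1/29) = 696.

696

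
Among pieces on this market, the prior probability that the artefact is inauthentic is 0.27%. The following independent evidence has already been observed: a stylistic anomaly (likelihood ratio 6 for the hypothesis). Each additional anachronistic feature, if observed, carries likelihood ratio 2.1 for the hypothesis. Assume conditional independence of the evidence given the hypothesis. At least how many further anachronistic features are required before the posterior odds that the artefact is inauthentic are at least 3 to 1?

Prior odds = 0.0027/0.9973 = 27/9973.
Bayes factor of the evidence already in hand = 6.
Odds after that evidence = (27/9973) × 6 = 162/9973.
Target odds = 3.
Need 2.1ⁿ ≥ 3 ÷ (162/9973) = 9973/54.
2.1⁷ ≈180.109 falls short of 9973/54 but 2.1⁸ ≈378.229 reaches it, so n = 8.

8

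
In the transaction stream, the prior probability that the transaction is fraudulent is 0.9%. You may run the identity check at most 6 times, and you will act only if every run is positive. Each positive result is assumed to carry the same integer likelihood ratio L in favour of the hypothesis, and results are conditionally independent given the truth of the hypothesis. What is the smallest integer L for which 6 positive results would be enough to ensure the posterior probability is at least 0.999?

7

Prior odds = 0.009/0.991 = 9/991.
Target odds = 0.999/0.001 = 999.
Need L⁶ ≥ 999 ÷ (9/991) = 110001.
6⁶ = 46656 < 110001 ≤ 117649 = 7⁶, so L = 7.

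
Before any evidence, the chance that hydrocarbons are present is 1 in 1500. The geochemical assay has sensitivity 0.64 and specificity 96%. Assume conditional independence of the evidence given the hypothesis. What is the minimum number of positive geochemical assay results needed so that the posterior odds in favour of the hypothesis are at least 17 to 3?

4

Prior odds = (1/1500)/(1499/1500) = 1/1499.
False-positive rate = 1 − 0.96 = 0.04; likelihood ratio of a positive = 0.64/0.04 = 16.
Target odds = 17/3.
Need (1/1499) × 16ⁿ ≥ 17/3, i.e. 16ⁿ ≥ 25483/3.
16³ = 4096 falls short of 25483/3 but 16⁴ = 65536 reaches it, so n = 4.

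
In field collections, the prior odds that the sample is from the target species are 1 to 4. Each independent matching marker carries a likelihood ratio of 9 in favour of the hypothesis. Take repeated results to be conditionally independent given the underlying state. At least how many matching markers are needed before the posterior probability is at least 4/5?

2

Prior odds = 0.25.
Likelihood ratio per matching marker = 9.
Target odds: 0.8 ÷ 0.2 = 4.
Require 9ⁿ ≥ 4 ÷ 0.25 = 16.
9¹ = 9 falls short of 16 but 9² = 81 reaches it, so n = 2.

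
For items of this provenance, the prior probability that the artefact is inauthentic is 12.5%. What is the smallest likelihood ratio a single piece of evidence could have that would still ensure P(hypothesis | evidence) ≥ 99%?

693

Prior odds = 0.125/0.875 = 1/7.
Target odds = 0.99/0.01 = 99.
Required Bayes factor = 99 ÷ (1/7) = 693.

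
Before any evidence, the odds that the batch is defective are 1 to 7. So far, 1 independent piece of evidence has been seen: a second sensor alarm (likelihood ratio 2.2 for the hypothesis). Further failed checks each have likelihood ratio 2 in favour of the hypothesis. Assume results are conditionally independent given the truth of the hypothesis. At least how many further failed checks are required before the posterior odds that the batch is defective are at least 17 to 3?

5

Prior odds = 1/7.
Bayes factor of the evidence already in hand = 2.2.
Odds after that evidence = (1/7) × 2.2 = 11/35.
Target odds = 17/3.
Need 2ⁿ ≥ 17/3 ÷ (11/35) = 595/33.
2⁴ = 16 falls short of 595/33 but 2⁵ = 32 reaches it, so n = 5.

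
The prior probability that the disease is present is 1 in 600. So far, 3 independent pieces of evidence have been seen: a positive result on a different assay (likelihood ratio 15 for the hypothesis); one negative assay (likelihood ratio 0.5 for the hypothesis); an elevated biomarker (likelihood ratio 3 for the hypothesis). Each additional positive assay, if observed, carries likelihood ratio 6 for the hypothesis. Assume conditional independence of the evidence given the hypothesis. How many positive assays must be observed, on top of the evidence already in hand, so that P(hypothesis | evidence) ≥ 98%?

Prior odds = (1/600)/(599/600) = 1/599.
Combined Bayes factor of the evidence already in hand = 15 × 0.5 × 3 = 22.5.
Odds after that evidence = (1/599) × 22.5 = 45/1198.
Target odds = 0.98/0.02 = 49.
Need 6ⁿ ≥ 49 ÷ (45/1198) = 58702/45.
6⁴ = 1296 falls short of 58702/45 but 6⁵ = 7776 reaches it, so n = 5.

5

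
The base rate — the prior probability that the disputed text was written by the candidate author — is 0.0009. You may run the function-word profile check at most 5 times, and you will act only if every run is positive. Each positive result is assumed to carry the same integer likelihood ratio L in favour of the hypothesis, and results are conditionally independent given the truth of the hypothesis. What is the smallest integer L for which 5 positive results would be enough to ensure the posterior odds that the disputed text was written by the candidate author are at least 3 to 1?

6

Prior odds = 0.0009/0.9991 = 9/9991.
Target odds = 3.
Need L⁵ ≥ 3 ÷ (9/9991) = 9991/3.
5⁵ = 3125 < 9991/3 ≤ 7776 = 6⁵, so L = 6.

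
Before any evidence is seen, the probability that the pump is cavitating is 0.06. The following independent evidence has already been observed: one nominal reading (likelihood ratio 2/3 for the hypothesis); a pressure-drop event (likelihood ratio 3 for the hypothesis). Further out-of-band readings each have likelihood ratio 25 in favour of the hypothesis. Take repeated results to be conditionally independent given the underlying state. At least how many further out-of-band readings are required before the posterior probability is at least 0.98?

Prior odds = 0.06/0.94 = 3/47.
Combined Bayes factor of the evidence already in hand = (2/3) × 3 = 2.
Odds after that evidence = (3/47) × 2 = 6/47.
Target odds = 0.98/0.02 = 49.
Need 25ⁿ ≥ 49 ÷ (6/47) = 2303/6.
25¹ = 25 falls short of 2303/6 but 25² = 625 reaches it, so n = 2.

2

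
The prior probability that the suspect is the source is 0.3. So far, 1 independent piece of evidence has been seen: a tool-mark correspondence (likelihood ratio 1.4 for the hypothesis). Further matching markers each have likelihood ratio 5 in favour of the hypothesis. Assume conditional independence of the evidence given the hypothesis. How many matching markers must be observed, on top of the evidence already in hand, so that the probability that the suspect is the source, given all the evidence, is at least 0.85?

Prior odds = 0.3/0.7 = 3/7.
Bayes factor of the evidence already in hand = 1.4.
Odds after that evidence = (3/7) × 1.4 = 0.6.
Target odds = 0.85/0.15 = 17/3.
Need 5ⁿ ≥ 17/3 ÷ 0.6 = 85/9.
5¹ = 5 falls short of 85/9 but 5² = 25 reaches it, so n = 2.

2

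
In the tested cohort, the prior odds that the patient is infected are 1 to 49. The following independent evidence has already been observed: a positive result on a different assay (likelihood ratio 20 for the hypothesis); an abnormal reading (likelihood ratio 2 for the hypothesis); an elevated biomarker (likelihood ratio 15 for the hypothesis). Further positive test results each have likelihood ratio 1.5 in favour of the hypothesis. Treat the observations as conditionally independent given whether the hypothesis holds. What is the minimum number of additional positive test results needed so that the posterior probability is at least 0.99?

6

Prior odds = 1/49.
Combined Bayes factor of the evidence already in hand = 20 × 2 × 15 = 600.
Odds after that evidence = (1/49) × 600 = 600/49.
Target odds = 0.99/0.01 = 99.
Need 1.5ⁿ ≥ 99 ÷ (600/49) = 8.085.
1.5⁵ = 7.59375 falls short of 8.085 but 1.5⁶ = 11.390625 reaches it, so n = 6.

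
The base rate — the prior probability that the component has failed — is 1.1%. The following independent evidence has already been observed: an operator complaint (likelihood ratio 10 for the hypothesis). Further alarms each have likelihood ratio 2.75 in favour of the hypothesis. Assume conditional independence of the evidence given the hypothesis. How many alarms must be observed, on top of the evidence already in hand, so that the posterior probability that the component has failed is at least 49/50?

7

Prior odds = 0.011/0.989 = 11/989.
Bayes factor of the evidence already in hand = 10.
Odds after that evidence = (11/989) × 10 = 110/989.
Target odds = 0.98/0.02 = 49.
Need 2.75ⁿ ≥ 49 ÷ (110/989) = 48461/110.
2.75⁶ = 1771561/4096 falls short of 48461/110 but 2.75⁷ = 19487171/16384 reaches it, so n = 7.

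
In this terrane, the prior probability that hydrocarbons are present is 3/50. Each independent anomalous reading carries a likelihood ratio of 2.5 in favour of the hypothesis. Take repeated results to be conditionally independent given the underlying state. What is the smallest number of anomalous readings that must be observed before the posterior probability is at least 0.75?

Prior odds: 0.06 ÷ 0.94 = 3/47.
Likelihood ratio per anomalous reading = 2.5.
Target odds: 0.75 ÷ 0.25 = 3.
Require 2.5ⁿ ≥ 3 ÷ (3/47) = 47.
2.5⁴ = 39.0625 falls short of 47 but 2.5⁵ = 97.65625 reaches it, so n = 5.

5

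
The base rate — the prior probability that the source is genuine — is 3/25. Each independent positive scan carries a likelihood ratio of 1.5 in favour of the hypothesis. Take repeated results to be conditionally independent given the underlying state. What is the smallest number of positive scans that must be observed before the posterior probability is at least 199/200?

18

Prior odds: 0.12 ÷ 0.88 = 3/22.
Likelihood ratio per positive scan = 1.5.
Target posterior odds = 0.995/0.005 = 199.
Need (3/22) × 1.5ⁿ ≥ 199, i.e. 1.5ⁿ ≥ 4378/3.
1.5¹⁷ = 129140163/131072 falls short of 4378/3 but 1.5¹⁸ = 387420489/262144 reaches it, so n = 18.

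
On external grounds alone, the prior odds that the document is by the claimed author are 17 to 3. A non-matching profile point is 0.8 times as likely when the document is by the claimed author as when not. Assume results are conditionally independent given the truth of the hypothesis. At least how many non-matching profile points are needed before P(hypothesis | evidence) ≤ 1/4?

13

Prior odds = 17/3.
Likelihood ratio per non-matching profile point = 0.8.
Target posterior odds = 0.25/0.75 = 1/3.
Need (17/3) × 0.8ⁿ ≤ 1/3, i.e. 0.8ⁿ ≤ 1/17.
0.8¹² = 16777216/244140625 is still above 1/17 but 0.8¹³ ≈0.0549756 is at or below it, so n = 13.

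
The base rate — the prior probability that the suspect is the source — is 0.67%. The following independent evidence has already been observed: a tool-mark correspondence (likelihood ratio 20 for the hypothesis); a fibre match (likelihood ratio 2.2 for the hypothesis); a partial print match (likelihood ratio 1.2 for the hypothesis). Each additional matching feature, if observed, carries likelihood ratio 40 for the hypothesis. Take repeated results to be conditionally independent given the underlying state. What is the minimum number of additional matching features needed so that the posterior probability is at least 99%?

Prior odds = 0.0067/0.9933 = 67/9933.
Combined Bayes factor of the evidence already in hand = 20 × 2.2 × 1.2 = 52.8.
Odds after that evidence = (67/9933) × 52.8 = 536/1505.
Target odds = 0.99/0.01 = 99.
Need 40ⁿ ≥ 99 ÷ (536/1505) = 148995/536.
40¹ = 40 falls short of 148995/536 but 40² = 1600 reaches it, so n = 2.

2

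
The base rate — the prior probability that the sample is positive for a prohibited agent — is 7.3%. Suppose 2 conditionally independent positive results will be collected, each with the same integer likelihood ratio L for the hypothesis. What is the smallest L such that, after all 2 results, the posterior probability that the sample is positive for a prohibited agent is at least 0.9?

11

Prior odds = 0.073/0.927 = 73/927.
Target odds = 0.9/0.1 = 9.
Need L² ≥ 9 ÷ (73/927) = 8343/73.
10² = 100 < 8343/73 ≤ 121 = 11², so L = 11.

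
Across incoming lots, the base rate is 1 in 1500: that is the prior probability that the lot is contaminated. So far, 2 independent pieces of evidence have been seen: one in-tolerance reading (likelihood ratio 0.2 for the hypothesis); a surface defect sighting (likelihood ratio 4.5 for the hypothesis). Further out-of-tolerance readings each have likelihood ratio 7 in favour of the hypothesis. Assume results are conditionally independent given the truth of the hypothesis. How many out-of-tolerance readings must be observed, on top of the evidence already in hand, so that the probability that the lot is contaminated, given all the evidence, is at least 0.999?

Prior odds = (1/1500)/(1499/1500) = 1/1499.
Combined Bayes factor of the evidence already in hand = 0.2 × 4.5 = 0.9.
Odds after that evidence = (1/1499) × 0.9 = 9/14990.
Target odds = 0.999/0.001 = 999.
Need 7ⁿ ≥ 999 ÷ (9/14990) = 1663890.
7⁷ = 823543 falls short of 1663890 but 7⁸ = 5764801 reaches it, so n = 8.

8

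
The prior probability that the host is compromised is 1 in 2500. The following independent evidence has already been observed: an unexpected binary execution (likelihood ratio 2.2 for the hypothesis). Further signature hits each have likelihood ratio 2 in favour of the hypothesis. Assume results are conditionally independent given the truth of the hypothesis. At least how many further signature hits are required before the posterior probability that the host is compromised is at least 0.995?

18

Prior odds = 0.0004/0.9996 = 1/2499.
Bayes factor of the evidence already in hand = 2.2.
Odds after that evidence = (1/2499) × 2.2 = 11/12495.
Target odds = 0.995/0.005 = 199.
Need 2ⁿ ≥ 199 ÷ (11/12495) = 2486505/11.
2¹⁷ = 131072 falls short of 2486505/11 but 2¹⁸ = 262144 reaches it, so n = 18.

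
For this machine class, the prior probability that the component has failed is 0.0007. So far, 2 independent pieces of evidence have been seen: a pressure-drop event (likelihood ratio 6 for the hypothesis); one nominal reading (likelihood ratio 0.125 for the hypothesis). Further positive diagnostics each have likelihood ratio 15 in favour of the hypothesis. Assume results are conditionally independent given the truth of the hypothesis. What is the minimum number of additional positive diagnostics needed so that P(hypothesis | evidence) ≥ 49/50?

5

Prior odds = 0.0007/0.9993 = 7/9993.
Combined Bayes factor of the evidence already in hand = 6 × 0.125 = 0.75.
Odds after that evidence = (7/9993) × 0.75 = 7/13324.
Target odds = 0.98/0.02 = 49.
Need 15ⁿ ≥ 49 ÷ (7/13324) = 93268.
15⁴ = 50625 falls short of 93268 but 15⁵ = 759375 reaches it, so n = 5.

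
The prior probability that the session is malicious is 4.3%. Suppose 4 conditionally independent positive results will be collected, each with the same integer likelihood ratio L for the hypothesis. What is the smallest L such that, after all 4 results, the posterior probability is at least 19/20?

Prior odds = 0.043/0.957 = 43/957.
Target odds = 0.95/0.05 = 19.
Need L⁴ ≥ 19 ÷ (43/957) = 18183/43.
4⁴ = 256 < 18183/43 ≤ 625 = 5⁴, so L = 5.

5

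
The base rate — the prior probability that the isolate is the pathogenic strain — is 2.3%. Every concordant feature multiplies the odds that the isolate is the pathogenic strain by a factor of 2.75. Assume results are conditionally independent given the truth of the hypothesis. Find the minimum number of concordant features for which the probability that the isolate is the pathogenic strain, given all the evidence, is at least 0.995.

9

Prior odds = 0.023/0.977 = 23/977.
Likelihood ratio per concordant feature = 2.75.
Target posterior odds = 0.995/0.005 = 199.
Require 2.75ⁿ ≥ 199 ÷ (23/977) = 194423/23.
2.75⁸ = 214358881/65536 falls short of 194423/23 but 2.75⁹ ≈8994.86 reaches it, so n = 9.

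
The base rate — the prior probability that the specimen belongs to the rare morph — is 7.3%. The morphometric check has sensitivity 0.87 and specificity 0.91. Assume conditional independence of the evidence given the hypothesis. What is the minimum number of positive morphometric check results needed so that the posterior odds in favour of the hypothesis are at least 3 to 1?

Prior odds = 0.073/0.927 = 73/927.
False-positive rate = 1 − 0.91 = 0.09; likelihood ratio of a positive = 0.87/0.09 = 29/3.
Target odds = 3.
Require (29/3)ⁿ ≥ 3 ÷ (73/927) = 2781/73.
(29/3)¹ = 29/3 falls short of 2781/73 but (29/3)² = 841/9 reaches it, so n = 2.

2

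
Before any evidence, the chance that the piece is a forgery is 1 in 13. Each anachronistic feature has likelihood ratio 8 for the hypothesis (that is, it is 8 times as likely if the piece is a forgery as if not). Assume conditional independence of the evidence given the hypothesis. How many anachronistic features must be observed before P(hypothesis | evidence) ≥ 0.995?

4

Prior odds: (1/13) ÷ (12/13) = 1/12.
Likelihood ratio per anachronistic feature = 8.
Target posterior odds = 0.995/0.005 = 199.
Require 8ⁿ ≥ 199 ÷ (1/12) = 2388.
8³ = 512 falls short of 2388 but 8⁴ = 4096 reaches it, so n = 4.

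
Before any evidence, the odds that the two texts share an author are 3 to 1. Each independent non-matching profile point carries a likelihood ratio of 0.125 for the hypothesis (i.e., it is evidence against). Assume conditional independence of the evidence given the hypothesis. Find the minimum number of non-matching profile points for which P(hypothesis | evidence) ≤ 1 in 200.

4

Prior odds = 3.
Likelihood ratio per non-matching profile point = 0.125.
Target odds: 0.005 ÷ 0.995 = 1/199.
Need 3 × 0.125ⁿ ≤ 1/199, i.e. 0.125ⁿ ≤ 1/597.
0.125³ = 0.001953125 is still above 1/597 but 0.125⁴ = 1/4096 is at or below it, so n = 4.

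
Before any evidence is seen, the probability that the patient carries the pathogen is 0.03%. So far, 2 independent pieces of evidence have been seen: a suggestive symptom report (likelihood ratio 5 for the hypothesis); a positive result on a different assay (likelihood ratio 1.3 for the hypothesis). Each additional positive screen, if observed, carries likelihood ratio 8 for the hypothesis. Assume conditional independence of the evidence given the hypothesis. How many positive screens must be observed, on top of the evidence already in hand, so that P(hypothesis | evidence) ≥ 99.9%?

7

Prior odds = 0.0003/0.9997 = 3/9997.
Combined Bayes factor of the evidence already in hand = 5 × 1.3 = 6.5.
Odds after that evidence = (3/9997) × 6.5 = 3/1538.
Target odds = 0.999/0.001 = 999.
Need 8ⁿ ≥ 999 ÷ (3/1538) = 512154.
8⁶ = 262144 falls short of 512154 but 8⁷ = 2097152 reaches it, so n = 7.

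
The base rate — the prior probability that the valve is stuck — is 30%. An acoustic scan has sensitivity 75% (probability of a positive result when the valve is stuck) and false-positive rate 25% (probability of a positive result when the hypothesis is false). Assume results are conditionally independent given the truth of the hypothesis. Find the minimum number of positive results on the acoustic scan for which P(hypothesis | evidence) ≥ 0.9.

3

Prior odds = 0.3/0.7 = 3/7.
Likelihood ratio of a positive result = 0.75/0.25 = 3.
Target posterior odds = 0.9/0.1 = 9.
Need (3/7) × 3ⁿ ≥ 9, i.e. 3ⁿ ≥ 21.
3² = 9 falls short of 21 but 3³ = 27 reaches it, so n = 3.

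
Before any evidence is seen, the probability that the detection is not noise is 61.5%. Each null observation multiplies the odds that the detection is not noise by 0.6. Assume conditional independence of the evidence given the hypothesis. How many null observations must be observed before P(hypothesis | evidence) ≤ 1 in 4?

Prior odds: 0.615 ÷ 0.385 = 123/77.
Likelihood ratio per null observation = 0.6.
Target odds: 0.25 ÷ 0.75 = 1/3.
Require 0.6ⁿ ≤ 1/3 ÷ (123/77) = 77/369.
0.6³ = 0.216 is still above 77/369 but 0.6⁴ = 0.1296 is at or below it, so n = 4.

4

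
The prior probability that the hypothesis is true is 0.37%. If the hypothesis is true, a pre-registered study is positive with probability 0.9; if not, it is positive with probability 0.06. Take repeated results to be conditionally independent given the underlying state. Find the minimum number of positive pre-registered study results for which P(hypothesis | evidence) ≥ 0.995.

5

Prior odds: 0.0037 ÷ 0.9963 = 37/9963.
Likelihood ratio of a positive = 0.9/0.06 = 15.
Target odds: 0.995 ÷ 0.005 = 199.
Need (37/9963) × 15ⁿ ≥ 199, i.e. 15ⁿ ≥ 1982637/37.
15⁴ = 50625 falls short of 1982637/37 but 15⁵ = 759375 reaches it, so n = 5.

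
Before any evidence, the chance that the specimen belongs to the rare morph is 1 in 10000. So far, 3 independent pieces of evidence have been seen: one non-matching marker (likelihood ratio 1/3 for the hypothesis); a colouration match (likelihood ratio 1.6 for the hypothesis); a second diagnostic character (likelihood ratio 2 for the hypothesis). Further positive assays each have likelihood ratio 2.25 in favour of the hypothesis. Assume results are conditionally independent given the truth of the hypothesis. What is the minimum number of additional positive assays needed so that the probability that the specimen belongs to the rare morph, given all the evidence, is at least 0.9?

14

Prior odds = 0.0001/0.9999 = 1/9999.
Combined Bayes factor of the evidence already in hand = (1/3) × 1.6 × 2 = 16/15.
Odds after that evidence = (1/9999) × 16/15 = 16/149985.
Target odds = 0.9/0.1 = 9.
Need 2.25ⁿ ≥ 9 ÷ (16/149985) = 84366.5625.
2.25¹³ ≈37876.8 falls short of 84366.5625 but 2.25¹⁴ ≈85222.7 reaches it, so n = 14.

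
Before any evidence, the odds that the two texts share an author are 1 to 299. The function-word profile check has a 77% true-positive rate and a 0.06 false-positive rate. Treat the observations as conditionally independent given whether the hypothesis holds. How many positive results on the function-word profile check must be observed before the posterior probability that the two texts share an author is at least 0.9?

Prior odds = 1/299.
Likelihood ratio of a positive result = 0.77/0.06 = 77/6.
Target posterior odds = 0.9/0.1 = 9.
Require (77/6)ⁿ ≥ 9 ÷ (1/299) = 2691.
(77/6)³ = 456533/216 falls short of 2691 but (77/6)⁴ = 35153041/1296 reaches it, so n = 4.

4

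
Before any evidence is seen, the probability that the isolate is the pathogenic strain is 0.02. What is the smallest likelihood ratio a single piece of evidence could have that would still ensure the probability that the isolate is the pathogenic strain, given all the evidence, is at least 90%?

Prior odds = 0.02/0.98 = 1/49.
Target odds = 0.9/0.1 = 9.
Required Bayes factor = 9 ÷ (1/49) = 441.

441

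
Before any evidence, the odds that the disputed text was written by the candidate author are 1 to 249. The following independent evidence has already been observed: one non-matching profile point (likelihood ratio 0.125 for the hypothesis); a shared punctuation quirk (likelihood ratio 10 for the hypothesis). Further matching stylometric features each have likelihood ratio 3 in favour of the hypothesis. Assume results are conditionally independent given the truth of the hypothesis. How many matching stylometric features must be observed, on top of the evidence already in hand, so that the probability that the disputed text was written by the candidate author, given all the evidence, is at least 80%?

Prior odds = 1/249.
Combined Bayes factor of the evidence already in hand = 0.125 × 10 = 1.25.
Odds after that evidence = (1/249) × 1.25 = 5/996.
Target odds = 0.8/0.2 = 4.
Need 3ⁿ ≥ 4 ÷ (5/996) = 796.8.
3⁶ = 729 falls short of 796.8 but 3⁷ = 2187 reaches it, so n = 7.

7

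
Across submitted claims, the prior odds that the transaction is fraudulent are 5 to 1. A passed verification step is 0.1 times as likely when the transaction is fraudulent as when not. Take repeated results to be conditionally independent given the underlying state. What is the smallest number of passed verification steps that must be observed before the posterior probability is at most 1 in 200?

3

Prior odds = 5.
Likelihood ratio per passed verification step = 0.1.
Target posterior odds = 0.005/0.995 = 1/199.
Need 5 × 0.1ⁿ ≤ 1/199, i.e. 0.1ⁿ ≤ 1/995.
0.1² = 0.01 is still above 1/995 but 0.1³ = 0.001 is at or below it, so n = 3.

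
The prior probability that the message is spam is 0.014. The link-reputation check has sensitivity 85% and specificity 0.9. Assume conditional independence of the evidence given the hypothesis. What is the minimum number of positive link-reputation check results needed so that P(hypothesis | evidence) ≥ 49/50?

Prior odds: 0.014 ÷ 0.986 = 7/493.
False-positive rate = 1 − 0.9 = 0.1; likelihood ratio of a positive = 0.85/0.1 = 8.5.
Target posterior odds = 0.98/0.02 = 49.
Require 8.5ⁿ ≥ 49 ÷ (7/493) = 3451.
8.5³ = 614.125 falls short of 3451 but 8.5⁴ = 5220.0625 reaches it, so n = 4.

4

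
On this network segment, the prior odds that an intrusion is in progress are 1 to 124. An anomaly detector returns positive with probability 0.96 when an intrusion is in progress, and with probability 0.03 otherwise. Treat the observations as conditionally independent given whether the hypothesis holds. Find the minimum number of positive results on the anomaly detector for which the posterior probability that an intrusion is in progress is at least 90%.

Prior odds = 1/124.
Likelihood ratio of a positive result = 0.96/0.03 = 32.
Target odds: 0.9 ÷ 0.1 = 9.
Need (1/124) × 32ⁿ ≥ 9, i.e. 32ⁿ ≥ 1116.
32² = 1024 falls short of 1116 but 32³ = 32768 reaches it, so n = 3.

3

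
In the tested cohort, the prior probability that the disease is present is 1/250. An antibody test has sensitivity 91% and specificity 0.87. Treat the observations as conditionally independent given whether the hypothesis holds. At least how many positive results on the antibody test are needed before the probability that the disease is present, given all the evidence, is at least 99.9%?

Prior odds = 0.004/0.996 = 1/249.
False-positive rate = 1 − 0.87 = 0.13; likelihood ratio of a positive = 0.91/0.13 = 7.
Target odds: 0.999 ÷ 0.001 = 999.
Need (1/249) × 7ⁿ ≥ 999, i.e. 7ⁿ ≥ 248751.
7⁶ = 117649 falls short of 248751 but 7⁷ = 823543 reaches it, so n = 7.

7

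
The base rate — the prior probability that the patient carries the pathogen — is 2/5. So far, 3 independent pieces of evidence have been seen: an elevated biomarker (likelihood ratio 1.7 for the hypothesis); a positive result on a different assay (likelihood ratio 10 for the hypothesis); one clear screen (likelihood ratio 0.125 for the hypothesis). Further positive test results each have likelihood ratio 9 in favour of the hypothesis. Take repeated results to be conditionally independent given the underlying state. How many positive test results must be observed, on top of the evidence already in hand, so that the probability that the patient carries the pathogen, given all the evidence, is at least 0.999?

3

Prior odds = 0.4/0.6 = 2/3.
Combined Bayes factor of the evidence already in hand = 1.7 × 10 × 0.125 = 2.125.
Odds after that evidence = (2/3) × 2.125 = 17/12.
Target odds = 0.999/0.001 = 999.
Need 9ⁿ ≥ 999 ÷ (17/12) = 11988/17.
9² = 81 falls short of 11988/17 but 9³ = 729 reaches it, so n = 3.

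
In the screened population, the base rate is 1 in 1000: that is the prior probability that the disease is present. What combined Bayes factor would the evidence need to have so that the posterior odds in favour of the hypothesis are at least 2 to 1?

1998

Prior odds = 0.001/0.999 = 1/999.
Target odds = 2.
Required Bayes factor = 2 ÷ (1/999) = 1998.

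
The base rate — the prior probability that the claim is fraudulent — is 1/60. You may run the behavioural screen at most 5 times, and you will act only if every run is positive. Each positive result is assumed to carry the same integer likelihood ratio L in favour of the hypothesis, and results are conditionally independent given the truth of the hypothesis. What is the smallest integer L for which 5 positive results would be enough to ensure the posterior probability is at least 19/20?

Prior odds = (1/60)/(59/60) = 1/59.
Target odds = 0.95/0.05 = 19.
Need L⁵ ≥ 19 ÷ (1/59) = 1121.
4⁵ = 1024 < 1121 ≤ 3125 = 5⁵, so L = 5.

5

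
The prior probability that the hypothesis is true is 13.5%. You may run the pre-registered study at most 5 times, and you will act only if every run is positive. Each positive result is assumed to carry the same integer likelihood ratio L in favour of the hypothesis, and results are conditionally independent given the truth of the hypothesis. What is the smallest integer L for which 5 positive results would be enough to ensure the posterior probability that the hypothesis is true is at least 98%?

4

Prior odds = 0.135/0.865 = 27/173.
Target odds = 0.98/0.02 = 49.
Need L⁵ ≥ 49 ÷ (27/173) = 8477/27.
3⁵ = 243 < 8477/27 ≤ 1024 = 4⁵, so L = 4.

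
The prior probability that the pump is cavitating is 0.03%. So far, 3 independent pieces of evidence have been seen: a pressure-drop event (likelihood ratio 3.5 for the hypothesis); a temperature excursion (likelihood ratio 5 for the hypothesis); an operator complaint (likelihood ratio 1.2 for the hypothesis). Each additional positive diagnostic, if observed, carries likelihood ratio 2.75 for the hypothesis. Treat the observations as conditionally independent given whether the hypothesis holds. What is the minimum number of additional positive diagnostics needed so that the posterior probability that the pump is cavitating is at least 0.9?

Prior odds = 0.0003/0.9997 = 3/9997.
Combined Bayes factor of the evidence already in hand = 3.5 × 5 × 1.2 = 21.
Odds after that evidence = (3/9997) × 21 = 63/9997.
Target odds = 0.9/0.1 = 9.
Need 2.75ⁿ ≥ 9 ÷ (63/9997) = 9997/7.
2.75⁷ = 19487171/16384 falls short of 9997/7 but 2.75⁸ = 214358881/65536 reaches it, so n = 8.

8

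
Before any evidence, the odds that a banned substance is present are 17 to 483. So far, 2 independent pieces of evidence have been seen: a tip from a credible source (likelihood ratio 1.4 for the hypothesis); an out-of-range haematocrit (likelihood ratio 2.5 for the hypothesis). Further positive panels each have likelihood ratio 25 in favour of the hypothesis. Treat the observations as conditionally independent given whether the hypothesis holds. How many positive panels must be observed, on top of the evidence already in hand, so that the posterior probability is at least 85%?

2

Prior odds = 17/483.
Combined Bayes factor of the evidence already in hand = 1.4 × 2.5 = 3.5.
Odds after that evidence = (17/483) × 3.5 = 17/138.
Target odds = 0.85/0.15 = 17/3.
Need 25ⁿ ≥ 17/3 ÷ (17/138) = 46.
25¹ = 25 falls short of 46 but 25² = 625 reaches it, so n = 2.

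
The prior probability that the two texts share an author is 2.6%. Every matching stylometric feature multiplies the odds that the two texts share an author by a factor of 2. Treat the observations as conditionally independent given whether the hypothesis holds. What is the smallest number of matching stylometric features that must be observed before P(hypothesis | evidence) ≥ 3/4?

7

Prior odds = 0.026/0.974 = 13/487.
Likelihood ratio per matching stylometric feature = 2.
Target posterior odds = 0.75/0.25 = 3.
Need (13/487) × 2ⁿ ≥ 3, i.e. 2ⁿ ≥ 1461/13.
2⁶ = 64 falls short of 1461/13 but 2⁷ = 128 reaches it, so n = 7.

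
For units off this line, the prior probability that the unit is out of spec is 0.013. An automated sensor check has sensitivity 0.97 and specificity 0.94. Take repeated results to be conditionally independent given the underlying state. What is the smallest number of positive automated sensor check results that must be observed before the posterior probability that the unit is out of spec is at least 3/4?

2

Prior odds: 0.013 ÷ 0.987 = 13/987.
False-positive rate = 1 − 0.94 = 0.06; likelihood ratio of a positive = 0.97/0.06 = 97/6.
Target odds: 0.75 ÷ 0.25 = 3.
Require (97/6)ⁿ ≥ 3 ÷ (13/987) = 2961/13.
(97/6)¹ = 97/6 falls short of 2961/13 but (97/6)² = 9409/36 reaches it, so n = 2.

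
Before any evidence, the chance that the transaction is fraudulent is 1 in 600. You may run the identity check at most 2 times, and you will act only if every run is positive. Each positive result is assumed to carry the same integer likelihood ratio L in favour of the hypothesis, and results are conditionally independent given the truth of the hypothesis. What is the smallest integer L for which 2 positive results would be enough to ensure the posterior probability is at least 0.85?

59

Prior odds = (1/600)/(599/600) = 1/599.
Target odds = 0.85/0.15 = 17/3.
Need L² ≥ 17/3 ÷ (1/599) = 10183/3.
58² = 3364 < 10183/3 ≤ 3481 = 59², so L = 59.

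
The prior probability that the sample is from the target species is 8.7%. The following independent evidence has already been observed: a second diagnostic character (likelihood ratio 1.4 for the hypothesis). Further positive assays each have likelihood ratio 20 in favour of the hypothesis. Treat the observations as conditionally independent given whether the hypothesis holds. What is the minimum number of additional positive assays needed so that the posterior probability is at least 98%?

2

Prior odds = 0.087/0.913 = 87/913.
Bayes factor of the evidence already in hand = 1.4.
Odds after that evidence = (87/913) × 1.4 = 609/4565.
Target odds = 0.98/0.02 = 49.
Need 20ⁿ ≥ 49 ÷ (609/4565) = 31955/87.
20¹ = 20 falls short of 31955/87 but 20² = 400 reaches it, so n = 2.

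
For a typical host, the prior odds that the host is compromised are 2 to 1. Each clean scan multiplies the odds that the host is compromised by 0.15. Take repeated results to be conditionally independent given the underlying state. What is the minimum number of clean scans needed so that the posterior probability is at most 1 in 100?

Prior odds = 2.
Likelihood ratio per clean scan = 0.15.
Target posterior odds = 0.01/0.99 = 1/99.
Require 0.15ⁿ ≤ 1/99 ÷ 2 = 1/198.
0.15² = 0.0225 is still above 1/198 but 0.15³ = 0.003375 is at or below it, so n = 3.

3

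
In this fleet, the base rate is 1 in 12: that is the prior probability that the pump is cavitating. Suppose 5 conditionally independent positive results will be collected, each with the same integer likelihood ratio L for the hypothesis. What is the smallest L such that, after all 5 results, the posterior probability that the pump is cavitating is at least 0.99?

5

Prior odds = (1/12)/(11/12) = 1/11.
Target odds = 0.99/0.01 = 99.
Need L⁵ ≥ 99 ÷ (1/11) = 1089.
4⁵ = 1024 < 1089 ≤ 3125 = 5⁵, so L = 5.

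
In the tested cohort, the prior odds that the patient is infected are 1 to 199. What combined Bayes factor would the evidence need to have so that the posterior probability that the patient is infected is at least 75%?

Prior odds = 1/199.
Target odds = 0.75/0.25 = 3.
Required Bayes factor = 3 ÷ (1/199) = 597.

597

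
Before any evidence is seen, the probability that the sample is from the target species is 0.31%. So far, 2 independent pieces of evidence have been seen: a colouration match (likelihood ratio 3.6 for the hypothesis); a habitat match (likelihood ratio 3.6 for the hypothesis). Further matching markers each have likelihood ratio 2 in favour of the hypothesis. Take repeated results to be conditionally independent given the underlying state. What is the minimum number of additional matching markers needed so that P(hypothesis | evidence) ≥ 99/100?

12

Prior odds = 0.0031/0.9969 = 31/9969.
Combined Bayes factor of the evidence already in hand = 3.6 × 3.6 = 12.96.
Odds after that evidence = (31/9969) × 12.96 = 3348/83075.
Target odds = 0.99/0.01 = 99.
Need 2ⁿ ≥ 99 ÷ (3348/83075) = 913825/372.
2¹¹ = 2048 falls short of 913825/372 but 2¹² = 4096 reaches it, so n = 12.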